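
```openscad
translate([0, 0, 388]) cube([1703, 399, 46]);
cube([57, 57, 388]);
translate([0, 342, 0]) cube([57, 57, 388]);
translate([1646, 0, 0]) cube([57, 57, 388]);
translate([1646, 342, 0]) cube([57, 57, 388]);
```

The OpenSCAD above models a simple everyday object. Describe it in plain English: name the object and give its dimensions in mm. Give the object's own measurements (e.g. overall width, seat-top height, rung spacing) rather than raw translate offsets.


A bench: a 1703×399 mm seat slab, 46 mm thick, top at z = 434 mm, on four 57×57 mm square legs flush with the seat corners and standing on z = 0.


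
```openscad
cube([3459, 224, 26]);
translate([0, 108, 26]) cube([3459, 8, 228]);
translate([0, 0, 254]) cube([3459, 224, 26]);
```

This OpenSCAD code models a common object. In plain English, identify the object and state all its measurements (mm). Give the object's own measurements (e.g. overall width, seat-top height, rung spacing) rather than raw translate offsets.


An I-beam lying along x, 3459 mm long. Overall section height 280 mm. Two flanges 224 mm wide (y) and 26 mm thick, one on the floor and one at the top; a web 8 mm thick runs between them, centred on the flange width.


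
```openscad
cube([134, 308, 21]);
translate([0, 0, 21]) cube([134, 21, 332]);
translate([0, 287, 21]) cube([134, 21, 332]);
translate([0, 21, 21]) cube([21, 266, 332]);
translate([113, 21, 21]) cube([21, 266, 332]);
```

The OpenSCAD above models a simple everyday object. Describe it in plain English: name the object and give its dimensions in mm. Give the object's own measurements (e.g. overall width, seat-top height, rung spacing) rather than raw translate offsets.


An open-topped rectangular box: outside dimensions 134×308×353 mm, with a uniform wall and base thickness of 21 mm. The base is a full 134×308 slab on the floor; four walls sit on top of the base. The front and back walls (the −y and +y sides) span the full width; the two side walls fit between them.


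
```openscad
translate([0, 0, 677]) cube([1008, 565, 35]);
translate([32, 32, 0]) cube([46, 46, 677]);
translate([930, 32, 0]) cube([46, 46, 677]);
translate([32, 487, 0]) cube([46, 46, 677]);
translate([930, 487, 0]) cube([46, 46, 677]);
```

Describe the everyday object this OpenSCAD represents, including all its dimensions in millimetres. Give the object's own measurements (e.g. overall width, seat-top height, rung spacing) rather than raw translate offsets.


A table: top 1008 mm (x) × 565 mm (y), 35 mm thick, upper face at z = 712 mm, on four 46×46 mm square legs, each inset 32 mm from the nearest pair of top edges from z = 0 to the bottom of the top.


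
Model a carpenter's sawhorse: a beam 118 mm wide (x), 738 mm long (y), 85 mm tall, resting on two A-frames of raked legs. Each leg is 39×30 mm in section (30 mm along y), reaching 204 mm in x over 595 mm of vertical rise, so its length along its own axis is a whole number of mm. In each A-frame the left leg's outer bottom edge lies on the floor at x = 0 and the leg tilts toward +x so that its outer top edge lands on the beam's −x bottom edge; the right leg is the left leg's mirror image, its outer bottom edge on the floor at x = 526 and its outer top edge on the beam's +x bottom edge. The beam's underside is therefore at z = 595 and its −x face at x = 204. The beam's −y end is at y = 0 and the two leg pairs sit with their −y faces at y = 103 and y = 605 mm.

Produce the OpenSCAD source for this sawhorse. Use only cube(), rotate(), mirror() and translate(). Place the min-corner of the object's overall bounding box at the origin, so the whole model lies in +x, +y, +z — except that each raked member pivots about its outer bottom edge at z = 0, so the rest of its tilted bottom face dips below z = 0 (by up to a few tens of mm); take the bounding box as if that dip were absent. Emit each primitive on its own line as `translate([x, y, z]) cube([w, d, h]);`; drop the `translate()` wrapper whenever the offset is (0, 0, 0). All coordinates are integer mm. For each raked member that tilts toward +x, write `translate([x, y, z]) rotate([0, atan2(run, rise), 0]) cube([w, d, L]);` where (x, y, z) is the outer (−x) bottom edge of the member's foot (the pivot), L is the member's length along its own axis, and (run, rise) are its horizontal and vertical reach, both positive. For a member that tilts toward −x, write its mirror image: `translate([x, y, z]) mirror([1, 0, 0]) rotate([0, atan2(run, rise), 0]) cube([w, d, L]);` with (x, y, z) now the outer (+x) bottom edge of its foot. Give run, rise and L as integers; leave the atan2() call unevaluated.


translate([204, 0, 595]) cube([118, 738, 85]);
translate([0, 103, 0]) rotate([0, atan2(204, 595), 0]) cube([39, 30, 629]);
translate([526, 103, 0]) mirror([1, 0, 0]) rotate([0, atan2(204, 595), 0]) cube([39, 30, 629]);
translate([0, 605, 0]) rotate([0, atan2(204, 595), 0]) cube([39, 30, 629]);
translate([526, 605, 0]) mirror([1, 0, 0]) rotate([0, atan2(204, 595), 0]) cube([39, 30, 629]);


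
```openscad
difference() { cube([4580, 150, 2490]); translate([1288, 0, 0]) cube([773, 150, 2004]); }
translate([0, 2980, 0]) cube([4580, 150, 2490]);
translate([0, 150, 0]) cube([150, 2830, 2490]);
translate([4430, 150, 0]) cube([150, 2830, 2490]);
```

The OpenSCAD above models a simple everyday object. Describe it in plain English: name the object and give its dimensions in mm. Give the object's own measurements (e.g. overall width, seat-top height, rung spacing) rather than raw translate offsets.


A single room: four walls, each 2490 mm tall and 150 mm thick, enclosing an outside footprint 4580×3130 mm (x × y), no floor or roof. The front and back walls (−y and +y sides) run the full x-width; the side walls fit between their inner faces. A door opening 773 mm wide and 2004 mm tall is cut through the front wall from the floor up, its −x edge 1288 mm from the wall's −x end.


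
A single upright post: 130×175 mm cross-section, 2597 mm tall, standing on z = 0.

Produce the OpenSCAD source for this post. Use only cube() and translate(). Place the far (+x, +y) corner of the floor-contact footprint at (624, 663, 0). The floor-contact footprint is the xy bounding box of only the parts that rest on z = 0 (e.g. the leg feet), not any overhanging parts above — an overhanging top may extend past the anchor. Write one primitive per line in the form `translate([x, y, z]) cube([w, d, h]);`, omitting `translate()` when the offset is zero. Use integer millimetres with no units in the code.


translate([494, 488, 0]) cube([130, 175, 2597]);


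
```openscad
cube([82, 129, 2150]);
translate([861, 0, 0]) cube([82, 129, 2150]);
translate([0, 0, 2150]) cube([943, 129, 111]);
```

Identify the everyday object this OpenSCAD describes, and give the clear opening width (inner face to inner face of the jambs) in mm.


A door frame. The clear opening width is 779 mm.

Two 2150 mm tall posts with a header on top — a door frame. The left jamb is 82 mm wide at x = 0; the right jamb starts at x = 861. The clear opening is 861 − 82 = 779 mm.


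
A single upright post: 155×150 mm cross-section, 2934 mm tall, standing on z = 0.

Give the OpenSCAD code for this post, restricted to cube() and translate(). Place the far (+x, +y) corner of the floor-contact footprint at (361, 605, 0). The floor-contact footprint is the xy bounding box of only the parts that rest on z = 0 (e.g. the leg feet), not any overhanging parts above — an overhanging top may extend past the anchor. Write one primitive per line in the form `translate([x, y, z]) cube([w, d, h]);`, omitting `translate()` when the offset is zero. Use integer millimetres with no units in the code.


translate([206, 455, 0]) cube([155, 150, 2934]);


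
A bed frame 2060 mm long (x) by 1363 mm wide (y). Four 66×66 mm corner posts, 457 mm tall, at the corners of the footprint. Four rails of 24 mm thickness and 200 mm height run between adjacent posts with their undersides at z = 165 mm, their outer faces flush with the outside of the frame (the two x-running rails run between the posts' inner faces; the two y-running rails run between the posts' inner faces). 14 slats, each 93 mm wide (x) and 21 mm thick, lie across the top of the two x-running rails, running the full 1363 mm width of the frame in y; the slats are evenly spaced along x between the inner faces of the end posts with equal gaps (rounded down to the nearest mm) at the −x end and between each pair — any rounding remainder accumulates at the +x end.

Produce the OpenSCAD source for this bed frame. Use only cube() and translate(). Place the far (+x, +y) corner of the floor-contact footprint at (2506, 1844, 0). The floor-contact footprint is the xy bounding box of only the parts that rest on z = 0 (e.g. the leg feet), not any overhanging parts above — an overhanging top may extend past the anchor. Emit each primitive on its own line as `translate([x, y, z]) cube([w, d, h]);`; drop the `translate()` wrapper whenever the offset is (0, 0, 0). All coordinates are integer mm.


// slat z = rail_z + rail_h = 165 + 200 = 365
// slat gap = ⌊(1928 − 14·93) / 15⌋ = 41
translate([446, 481, 0]) cube([66, 66, 457]);
translate([446, 1778, 0]) cube([66, 66, 457]);
translate([2440, 481, 0]) cube([66, 66, 457]);
translate([2440, 1778, 0]) cube([66, 66, 457]);
translate([512, 481, 165]) cube([1928, 24, 200]);
translate([512, 1820, 165]) cube([1928, 24, 200]);
translate([446, 547, 165]) cube([24, 1231, 200]);
translate([2482, 547, 165]) cube([24, 1231, 200]);
translate([553, 481, 365]) cube([93, 1363, 21]);
translate([687, 481, 365]) cube([93, 1363, 21]);
translate([821, 481, 365]) cube([93, 1363, 21]);
translate([955, 481, 365]) cube([93, 1363, 21]);
translate([1089, 481, 365]) cube([93, 1363, 21]);
translate([1223, 481, 365]) cube([93, 1363, 21]);
translate([1357, 481, 365]) cube([93, 1363, 21]);
translate([1491, 481, 365]) cube([93, 1363, 21]);
translate([1625, 481, 365]) cube([93, 1363, 21]);
translate([1759, 481, 365]) cube([93, 1363, 21]);
translate([1893, 481, 365]) cube([93, 1363, 21]);
translate([2027, 481, 365]) cube([93, 1363, 21]);
translate([2161, 481, 365]) cube([93, 1363, 21]);
translate([2295, 481, 365]) cube([93, 1363, 21]);


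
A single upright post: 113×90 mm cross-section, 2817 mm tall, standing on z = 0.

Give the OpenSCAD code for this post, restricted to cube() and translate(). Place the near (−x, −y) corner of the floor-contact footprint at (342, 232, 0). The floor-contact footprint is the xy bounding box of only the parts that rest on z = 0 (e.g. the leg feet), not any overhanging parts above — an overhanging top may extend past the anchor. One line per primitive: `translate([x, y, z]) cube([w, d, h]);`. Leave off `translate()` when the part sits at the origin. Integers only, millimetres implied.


translate([342, 232, 0]) cube([113, 90, 2817]);


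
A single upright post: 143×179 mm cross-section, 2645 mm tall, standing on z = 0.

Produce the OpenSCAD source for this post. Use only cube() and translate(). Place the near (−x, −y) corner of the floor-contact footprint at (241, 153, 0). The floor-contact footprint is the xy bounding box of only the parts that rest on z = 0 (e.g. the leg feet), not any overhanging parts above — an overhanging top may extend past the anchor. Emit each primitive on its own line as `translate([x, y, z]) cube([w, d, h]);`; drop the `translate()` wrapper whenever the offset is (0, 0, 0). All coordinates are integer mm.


translate([241, 153, 0]) cube([143, 179, 2645]);


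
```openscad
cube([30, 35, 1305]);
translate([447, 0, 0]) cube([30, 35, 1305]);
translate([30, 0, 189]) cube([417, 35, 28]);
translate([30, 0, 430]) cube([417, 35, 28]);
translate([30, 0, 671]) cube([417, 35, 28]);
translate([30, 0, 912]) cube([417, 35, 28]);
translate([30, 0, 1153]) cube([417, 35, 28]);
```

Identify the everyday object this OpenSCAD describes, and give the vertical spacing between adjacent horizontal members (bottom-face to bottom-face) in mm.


A ladder. The rung spacing is 241 mm.

Two tall 30×35 posts with 5 short bars between them — a ladder. Adjacent rungs sit at z = 189 and z = 430, so the spacing is 430 − 189 = 241 mm.


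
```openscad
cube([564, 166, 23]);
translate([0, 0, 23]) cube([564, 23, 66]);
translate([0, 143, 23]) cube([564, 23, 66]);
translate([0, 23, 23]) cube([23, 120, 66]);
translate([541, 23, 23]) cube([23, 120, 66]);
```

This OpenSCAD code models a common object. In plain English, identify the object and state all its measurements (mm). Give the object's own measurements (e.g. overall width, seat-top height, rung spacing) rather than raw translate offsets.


An open-topped rectangular box: outside dimensions 564×166×89 mm, with a uniform wall and base thickness of 23 mm. The base is a full 564×166 slab on the floor; four walls sit on top of the base. The front and back walls (the −y and +y sides) span the full width; the two side walls fit between them.


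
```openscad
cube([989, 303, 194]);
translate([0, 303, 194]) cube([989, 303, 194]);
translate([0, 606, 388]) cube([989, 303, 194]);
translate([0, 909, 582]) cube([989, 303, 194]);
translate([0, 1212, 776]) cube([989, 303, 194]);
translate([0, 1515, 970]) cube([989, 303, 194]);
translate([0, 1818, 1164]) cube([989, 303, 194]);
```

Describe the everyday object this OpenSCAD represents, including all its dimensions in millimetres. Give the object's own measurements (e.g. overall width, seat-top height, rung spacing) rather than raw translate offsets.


A straight staircase of 7 solid steps. Each step is 989 mm wide (x), 303 mm deep (y, the going) and 194 mm tall (the rise). The first step rests on the floor; each subsequent step sits one going further in +y and one rise higher in +z, directly behind and above the previous step with no overlap.


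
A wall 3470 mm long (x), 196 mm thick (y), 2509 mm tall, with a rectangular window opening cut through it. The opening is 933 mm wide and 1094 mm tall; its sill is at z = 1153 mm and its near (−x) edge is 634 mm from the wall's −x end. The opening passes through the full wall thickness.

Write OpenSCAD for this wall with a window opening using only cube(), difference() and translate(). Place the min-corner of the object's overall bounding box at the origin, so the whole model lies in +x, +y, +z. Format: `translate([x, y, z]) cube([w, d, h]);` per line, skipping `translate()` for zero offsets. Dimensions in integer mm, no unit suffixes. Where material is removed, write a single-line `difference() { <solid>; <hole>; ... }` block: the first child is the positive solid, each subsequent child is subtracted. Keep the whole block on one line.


difference() { cube([3470, 196, 2509]); translate([634, 0, 1153]) cube([933, 196, 1094]); }


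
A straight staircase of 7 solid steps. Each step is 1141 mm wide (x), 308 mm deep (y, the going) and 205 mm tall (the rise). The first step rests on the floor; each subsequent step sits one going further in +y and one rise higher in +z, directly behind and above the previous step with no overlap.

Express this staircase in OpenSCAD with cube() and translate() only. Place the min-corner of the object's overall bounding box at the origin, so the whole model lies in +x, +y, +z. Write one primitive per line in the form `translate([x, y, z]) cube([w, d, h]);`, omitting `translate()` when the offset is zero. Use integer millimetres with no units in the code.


cube([1141, 308, 205]);
translate([0, 308, 205]) cube([1141, 308, 205]);
translate([0, 616, 410]) cube([1141, 308, 205]);
translate([0, 924, 615]) cube([1141, 308, 205]);
translate([0, 1232, 820]) cube([1141, 308, 205]);
translate([0, 1540, 1025]) cube([1141, 308, 205]);
translate([0, 1848, 1230]) cube([1141, 308, 205]);


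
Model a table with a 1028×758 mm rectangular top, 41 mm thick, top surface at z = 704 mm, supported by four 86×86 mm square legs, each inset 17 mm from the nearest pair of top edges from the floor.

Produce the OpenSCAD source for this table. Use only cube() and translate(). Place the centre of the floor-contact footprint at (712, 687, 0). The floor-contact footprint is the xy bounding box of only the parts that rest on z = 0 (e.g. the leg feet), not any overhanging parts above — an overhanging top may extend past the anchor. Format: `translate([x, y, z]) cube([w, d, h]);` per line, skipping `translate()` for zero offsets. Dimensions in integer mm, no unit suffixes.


// leg_h = 704 - 41 = 663
translate([198, 308, 663]) cube([1028, 758, 41]);
translate([215, 325, 0]) cube([86, 86, 663]);
translate([1123, 325, 0]) cube([86, 86, 663]);
translate([215, 963, 0]) cube([86, 86, 663]);
translate([1123, 963, 0]) cube([86, 86, 663]);


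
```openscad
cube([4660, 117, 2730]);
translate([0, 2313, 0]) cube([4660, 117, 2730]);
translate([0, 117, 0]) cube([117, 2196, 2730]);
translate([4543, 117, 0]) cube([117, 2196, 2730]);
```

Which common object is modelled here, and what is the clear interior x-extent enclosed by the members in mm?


A house (or room) frame. The interior width is 4426 mm.

Four 2730 mm walls enclosing a rectangle with no floor or roof — a room or house frame. Outside width is 4660 mm and wall thickness is 117 mm, so the interior width is 4660 − 2 × 117 = 4426 mm.


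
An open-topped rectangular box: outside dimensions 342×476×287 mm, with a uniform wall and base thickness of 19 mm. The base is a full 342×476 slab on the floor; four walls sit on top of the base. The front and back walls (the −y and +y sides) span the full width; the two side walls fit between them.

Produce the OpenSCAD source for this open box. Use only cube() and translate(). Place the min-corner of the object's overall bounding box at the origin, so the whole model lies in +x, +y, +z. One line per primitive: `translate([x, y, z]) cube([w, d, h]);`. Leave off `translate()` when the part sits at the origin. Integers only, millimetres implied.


cube([342, 476, 19]);
translate([0, 0, 19]) cube([342, 19, 268]);
translate([0, 457, 19]) cube([342, 19, 268]);
translate([0, 19, 19]) cube([19, 438, 268]);
translate([323, 19, 19]) cube([19, 438, 268]);


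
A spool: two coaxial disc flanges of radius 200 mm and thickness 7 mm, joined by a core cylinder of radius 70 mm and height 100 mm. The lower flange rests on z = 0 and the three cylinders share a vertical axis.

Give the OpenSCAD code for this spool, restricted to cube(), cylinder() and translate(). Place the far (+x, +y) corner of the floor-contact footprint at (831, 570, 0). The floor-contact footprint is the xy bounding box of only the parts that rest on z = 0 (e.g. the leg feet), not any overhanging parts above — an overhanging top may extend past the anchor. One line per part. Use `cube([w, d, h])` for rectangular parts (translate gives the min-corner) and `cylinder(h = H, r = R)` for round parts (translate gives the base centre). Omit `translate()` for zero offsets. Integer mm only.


translate([631, 370, 0]) cylinder(h = 7, r = 200);
translate([631, 370, 7]) cylinder(h = 100, r = 70);
translate([631, 370, 107]) cylinder(h = 7, r = 200);


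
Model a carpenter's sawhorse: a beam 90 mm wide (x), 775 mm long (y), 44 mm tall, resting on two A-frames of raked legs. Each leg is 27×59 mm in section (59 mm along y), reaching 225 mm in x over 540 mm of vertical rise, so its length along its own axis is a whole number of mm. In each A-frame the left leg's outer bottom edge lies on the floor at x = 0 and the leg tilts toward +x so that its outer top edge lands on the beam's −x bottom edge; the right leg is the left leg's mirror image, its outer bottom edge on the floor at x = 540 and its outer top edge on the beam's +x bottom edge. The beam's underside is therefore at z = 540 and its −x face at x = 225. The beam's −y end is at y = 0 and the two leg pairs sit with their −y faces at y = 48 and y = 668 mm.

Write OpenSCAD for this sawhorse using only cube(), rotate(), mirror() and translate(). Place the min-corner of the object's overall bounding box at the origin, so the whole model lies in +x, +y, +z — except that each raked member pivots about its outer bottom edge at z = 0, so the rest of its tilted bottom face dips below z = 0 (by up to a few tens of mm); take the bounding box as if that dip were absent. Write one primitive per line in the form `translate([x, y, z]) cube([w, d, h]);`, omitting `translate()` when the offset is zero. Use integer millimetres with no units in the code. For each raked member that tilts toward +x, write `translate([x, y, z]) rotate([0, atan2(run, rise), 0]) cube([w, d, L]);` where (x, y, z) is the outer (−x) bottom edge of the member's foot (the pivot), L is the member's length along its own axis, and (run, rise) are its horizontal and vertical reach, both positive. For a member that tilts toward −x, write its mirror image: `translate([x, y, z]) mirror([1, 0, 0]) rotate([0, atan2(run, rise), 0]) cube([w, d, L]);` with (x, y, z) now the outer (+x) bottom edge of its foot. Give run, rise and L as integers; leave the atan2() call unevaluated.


translate([225, 0, 540]) cube([90, 775, 44]);
translate([0, 48, 0]) rotate([0, atan2(225, 540), 0]) cube([27, 59, 585]);
translate([540, 48, 0]) mirror([1, 0, 0]) rotate([0, atan2(225, 540), 0]) cube([27, 59, 585]);
translate([0, 668, 0]) rotate([0, atan2(225, 540), 0]) cube([27, 59, 585]);
translate([540, 668, 0]) mirror([1, 0, 0]) rotate([0, atan2(225, 540), 0]) cube([27, 59, 585]);


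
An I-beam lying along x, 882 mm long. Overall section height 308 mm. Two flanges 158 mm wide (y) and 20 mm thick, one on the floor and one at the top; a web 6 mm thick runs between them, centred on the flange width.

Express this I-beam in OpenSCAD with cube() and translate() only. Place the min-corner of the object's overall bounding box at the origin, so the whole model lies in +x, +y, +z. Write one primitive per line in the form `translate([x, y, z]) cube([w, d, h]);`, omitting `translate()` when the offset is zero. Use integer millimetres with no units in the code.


cube([882, 158, 20]);
translate([0, 76, 20]) cube([882, 6, 268]);
translate([0, 0, 288]) cube([882, 158, 20]);


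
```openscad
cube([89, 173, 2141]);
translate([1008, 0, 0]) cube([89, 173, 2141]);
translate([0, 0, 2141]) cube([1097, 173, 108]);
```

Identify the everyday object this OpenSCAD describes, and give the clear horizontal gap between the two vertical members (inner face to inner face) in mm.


A door frame. The clear opening width is 919 mm.

Two 2141 mm tall posts with a header on top — a door frame. The left jamb is 89 mm wide at x = 0; the right jamb starts at x = 1008. The clear opening is 1008 − 89 = 919 mm.


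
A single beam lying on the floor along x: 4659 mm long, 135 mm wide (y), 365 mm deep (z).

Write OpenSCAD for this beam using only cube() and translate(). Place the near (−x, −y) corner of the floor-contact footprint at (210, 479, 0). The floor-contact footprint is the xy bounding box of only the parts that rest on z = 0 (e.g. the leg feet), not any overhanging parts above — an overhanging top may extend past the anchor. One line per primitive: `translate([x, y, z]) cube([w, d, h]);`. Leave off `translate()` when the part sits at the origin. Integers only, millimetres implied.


translate([210, 479, 0]) cube([4659, 135, 365]);


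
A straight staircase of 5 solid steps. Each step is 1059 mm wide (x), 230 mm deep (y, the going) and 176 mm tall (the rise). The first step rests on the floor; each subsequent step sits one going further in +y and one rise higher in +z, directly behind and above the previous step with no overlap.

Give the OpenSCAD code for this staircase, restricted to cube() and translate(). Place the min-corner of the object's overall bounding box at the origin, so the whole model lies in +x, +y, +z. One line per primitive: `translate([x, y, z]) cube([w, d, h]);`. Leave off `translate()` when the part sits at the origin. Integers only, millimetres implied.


cube([1059, 230, 176]);
translate([0, 230, 176]) cube([1059, 230, 176]);
translate([0, 460, 352]) cube([1059, 230, 176]);
translate([0, 690, 528]) cube([1059, 230, 176]);
translate([0, 920, 704]) cube([1059, 230, 176]);


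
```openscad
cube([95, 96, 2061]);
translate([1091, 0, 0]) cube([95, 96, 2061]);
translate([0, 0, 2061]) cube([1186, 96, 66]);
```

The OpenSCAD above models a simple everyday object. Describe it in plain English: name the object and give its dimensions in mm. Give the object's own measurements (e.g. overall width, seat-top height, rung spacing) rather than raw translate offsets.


A door frame. The clear opening is 996 mm wide and 2061 mm high. Two 95 mm wide jambs, 96 mm deep, stand either side of the opening from the floor to the top of the opening. A 66 mm thick head sits across the top of both jambs, spanning the full outside width of the frame.


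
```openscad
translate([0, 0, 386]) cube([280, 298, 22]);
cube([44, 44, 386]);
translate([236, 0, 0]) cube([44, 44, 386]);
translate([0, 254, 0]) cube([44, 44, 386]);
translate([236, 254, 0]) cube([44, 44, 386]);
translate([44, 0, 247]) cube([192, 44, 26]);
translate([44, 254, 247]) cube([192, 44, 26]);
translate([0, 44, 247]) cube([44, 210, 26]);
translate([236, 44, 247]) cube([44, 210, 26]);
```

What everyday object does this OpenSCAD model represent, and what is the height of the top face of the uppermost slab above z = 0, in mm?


A stool. The seat height is 408 mm.

A 280×298×22 slab at z = 386 on four corner posts — a stool. The seat top is 386 + 22 = 408 mm.


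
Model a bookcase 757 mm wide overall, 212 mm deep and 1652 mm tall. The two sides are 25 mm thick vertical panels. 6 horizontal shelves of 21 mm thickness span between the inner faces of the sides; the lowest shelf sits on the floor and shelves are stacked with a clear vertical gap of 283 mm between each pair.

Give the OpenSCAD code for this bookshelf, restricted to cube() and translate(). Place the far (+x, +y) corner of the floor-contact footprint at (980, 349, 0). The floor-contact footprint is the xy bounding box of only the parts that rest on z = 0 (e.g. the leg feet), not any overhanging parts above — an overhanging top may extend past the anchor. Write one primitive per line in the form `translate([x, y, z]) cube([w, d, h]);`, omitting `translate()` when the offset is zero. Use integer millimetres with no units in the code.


translate([223, 137, 0]) cube([25, 212, 1652]);
translate([955, 137, 0]) cube([25, 212, 1652]);
translate([248, 137, 0]) cube([707, 212, 21]);
translate([248, 137, 304]) cube([707, 212, 21]);
translate([248, 137, 608]) cube([707, 212, 21]);
translate([248, 137, 912]) cube([707, 212, 21]);
translate([248, 137, 1216]) cube([707, 212, 21]);
translate([248, 137, 1520]) cube([707, 212, 21]);


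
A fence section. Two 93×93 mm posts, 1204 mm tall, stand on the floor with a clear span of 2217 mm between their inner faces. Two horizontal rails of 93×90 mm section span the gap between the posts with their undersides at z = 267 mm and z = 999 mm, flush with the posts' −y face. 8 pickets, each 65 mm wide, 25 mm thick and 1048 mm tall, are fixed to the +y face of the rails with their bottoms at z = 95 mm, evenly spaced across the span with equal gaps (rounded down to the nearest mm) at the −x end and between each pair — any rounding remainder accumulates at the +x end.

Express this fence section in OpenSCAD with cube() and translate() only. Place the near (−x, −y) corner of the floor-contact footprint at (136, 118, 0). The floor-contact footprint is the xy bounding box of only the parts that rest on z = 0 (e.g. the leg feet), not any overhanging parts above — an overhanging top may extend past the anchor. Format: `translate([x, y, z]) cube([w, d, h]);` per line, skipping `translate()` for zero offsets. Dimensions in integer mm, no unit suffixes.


translate([136, 118, 0]) cube([93, 93, 1204]);
translate([2446, 118, 0]) cube([93, 93, 1204]);
translate([229, 118, 267]) cube([2217, 93, 90]);
translate([229, 118, 999]) cube([2217, 93, 90]);
translate([417, 211, 95]) cube([65, 25, 1048]);
translate([670, 211, 95]) cube([65, 25, 1048]);
translate([923, 211, 95]) cube([65, 25, 1048]);
translate([1176, 211, 95]) cube([65, 25, 1048]);
translate([1429, 211, 95]) cube([65, 25, 1048]);
translate([1682, 211, 95]) cube([65, 25, 1048]);
translate([1935, 211, 95]) cube([65, 25, 1048]);
translate([2188, 211, 95]) cube([65, 25, 1048]);


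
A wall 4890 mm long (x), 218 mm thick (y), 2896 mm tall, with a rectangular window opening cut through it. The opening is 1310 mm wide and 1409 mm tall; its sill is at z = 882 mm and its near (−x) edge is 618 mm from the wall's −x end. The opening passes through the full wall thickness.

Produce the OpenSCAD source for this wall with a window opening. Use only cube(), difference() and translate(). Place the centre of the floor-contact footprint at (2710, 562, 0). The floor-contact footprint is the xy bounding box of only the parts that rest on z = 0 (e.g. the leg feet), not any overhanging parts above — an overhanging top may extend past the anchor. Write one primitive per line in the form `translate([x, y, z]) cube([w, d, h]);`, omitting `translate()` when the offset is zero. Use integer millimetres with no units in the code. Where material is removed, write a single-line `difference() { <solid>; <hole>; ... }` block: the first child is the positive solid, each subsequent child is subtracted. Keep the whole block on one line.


difference() { translate([265, 453, 0]) cube([4890, 218, 2896]); translate([883, 453, 882]) cube([1310, 218, 1409]); }


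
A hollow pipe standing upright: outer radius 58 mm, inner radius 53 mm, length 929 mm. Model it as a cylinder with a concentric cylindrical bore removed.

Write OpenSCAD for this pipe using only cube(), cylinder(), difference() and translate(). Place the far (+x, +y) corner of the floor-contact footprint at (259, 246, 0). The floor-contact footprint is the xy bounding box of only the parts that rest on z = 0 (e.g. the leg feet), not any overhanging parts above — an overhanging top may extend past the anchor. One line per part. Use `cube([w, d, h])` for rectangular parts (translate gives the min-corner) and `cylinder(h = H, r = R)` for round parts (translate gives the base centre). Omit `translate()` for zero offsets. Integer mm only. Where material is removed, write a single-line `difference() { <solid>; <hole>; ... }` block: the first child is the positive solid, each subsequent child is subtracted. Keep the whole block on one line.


difference() { translate([201, 188, 0]) cylinder(h = 929, r = 58); translate([201, 188, 0]) cylinder(h = 929, r = 53); }


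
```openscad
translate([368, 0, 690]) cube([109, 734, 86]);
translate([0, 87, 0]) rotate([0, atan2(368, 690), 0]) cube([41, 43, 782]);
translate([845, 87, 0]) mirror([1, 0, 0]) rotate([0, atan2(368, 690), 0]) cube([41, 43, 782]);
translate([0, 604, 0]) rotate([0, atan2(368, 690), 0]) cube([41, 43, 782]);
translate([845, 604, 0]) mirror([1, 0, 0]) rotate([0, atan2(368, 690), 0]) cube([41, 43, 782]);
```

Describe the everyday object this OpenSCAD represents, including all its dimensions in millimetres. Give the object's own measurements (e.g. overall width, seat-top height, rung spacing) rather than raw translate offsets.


A sawhorse. A 109×734×86 mm beam (x, y, z) sits on two A-frame leg pairs. Each pair is two raked legs of 41×43 mm section (43 mm along y) splaying symmetrically in x. Each leg rises 690 mm vertically over 368 mm of horizontal reach and is 782 mm long along its own axis. Every leg's outer bottom edge rests on the floor and its outer top edge meets a bottom edge of the beam — the left legs (tilting toward +x) meet the beam's −x bottom edge, the right legs (their mirror images, tilting toward −x) meet its +x bottom edge — so the leg tops tuck under the beam, the beam's underside is 690 mm above the floor, and the feet are 845 mm apart outside-to-outside with the beam centred between them. The two leg pairs are set in 87 mm from either end of the beam.


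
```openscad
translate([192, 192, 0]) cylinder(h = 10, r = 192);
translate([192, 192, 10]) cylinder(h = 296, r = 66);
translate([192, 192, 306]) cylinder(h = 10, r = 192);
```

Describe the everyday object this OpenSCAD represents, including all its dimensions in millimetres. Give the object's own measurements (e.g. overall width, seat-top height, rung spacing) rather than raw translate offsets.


A spool: two coaxial disc flanges of radius 192 mm and thickness 10 mm, joined by a core cylinder of radius 66 mm and height 296 mm. The lower flange rests on z = 0 and the three cylinders share a vertical axis.


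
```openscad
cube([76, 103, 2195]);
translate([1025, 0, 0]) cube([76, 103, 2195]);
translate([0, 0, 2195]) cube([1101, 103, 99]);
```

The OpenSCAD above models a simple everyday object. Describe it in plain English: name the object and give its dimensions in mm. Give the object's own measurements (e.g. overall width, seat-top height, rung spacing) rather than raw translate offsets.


A door frame. The clear opening is 949 mm wide and 2195 mm high. Two 76 mm wide jambs, 103 mm deep, stand either side of the opening from the floor to the top of the opening. A 99 mm thick head sits across the top of both jambs, spanning the full outside width of the frame.


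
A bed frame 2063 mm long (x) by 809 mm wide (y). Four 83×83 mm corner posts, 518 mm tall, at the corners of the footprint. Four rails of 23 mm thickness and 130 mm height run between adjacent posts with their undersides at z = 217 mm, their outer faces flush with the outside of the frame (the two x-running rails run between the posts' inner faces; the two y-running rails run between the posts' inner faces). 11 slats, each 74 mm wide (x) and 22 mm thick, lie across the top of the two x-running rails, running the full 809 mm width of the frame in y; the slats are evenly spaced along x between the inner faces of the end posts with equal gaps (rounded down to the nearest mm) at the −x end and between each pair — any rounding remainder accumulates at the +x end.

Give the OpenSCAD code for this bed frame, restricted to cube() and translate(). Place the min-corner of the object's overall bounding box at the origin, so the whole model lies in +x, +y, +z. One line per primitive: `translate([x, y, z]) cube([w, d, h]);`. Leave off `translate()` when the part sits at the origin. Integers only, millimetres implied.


cube([83, 83, 518]);
translate([0, 726, 0]) cube([83, 83, 518]);
translate([1980, 0, 0]) cube([83, 83, 518]);
translate([1980, 726, 0]) cube([83, 83, 518]);
translate([83, 0, 217]) cube([1897, 23, 130]);
translate([83, 786, 217]) cube([1897, 23, 130]);
translate([0, 83, 217]) cube([23, 643, 130]);
translate([2040, 83, 217]) cube([23, 643, 130]);
translate([173, 0, 347]) cube([74, 809, 22]);
translate([337, 0, 347]) cube([74, 809, 22]);
translate([501, 0, 347]) cube([74, 809, 22]);
translate([665, 0, 347]) cube([74, 809, 22]);
translate([829, 0, 347]) cube([74, 809, 22]);
translate([993, 0, 347]) cube([74, 809, 22]);
translate([1157, 0, 347]) cube([74, 809, 22]);
translate([1321, 0, 347]) cube([74, 809, 22]);
translate([1485, 0, 347]) cube([74, 809, 22]);
translate([1649, 0, 347]) cube([74, 809, 22]);
translate([1813, 0, 347]) cube([74, 809, 22]);


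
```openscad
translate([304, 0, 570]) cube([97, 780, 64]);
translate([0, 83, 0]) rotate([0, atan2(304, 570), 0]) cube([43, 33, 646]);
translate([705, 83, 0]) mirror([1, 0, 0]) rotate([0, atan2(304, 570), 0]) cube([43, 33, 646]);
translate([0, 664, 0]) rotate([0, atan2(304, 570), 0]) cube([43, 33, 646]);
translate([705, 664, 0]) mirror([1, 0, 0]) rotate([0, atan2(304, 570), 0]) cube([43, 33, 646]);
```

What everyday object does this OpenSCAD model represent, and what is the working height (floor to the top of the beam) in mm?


A sawhorse. The overall height is 634 mm.

A beam across two mirrored pairs of raked legs — a sawhorse. The beam's underside is at z = 570 (matching the legs' vertical rise in atan2(304, 570)) and the beam is 64 mm tall, so its top is at 570 + 64 = 634 mm. The raked legs top out at the beam's underside, so that is the highest point.


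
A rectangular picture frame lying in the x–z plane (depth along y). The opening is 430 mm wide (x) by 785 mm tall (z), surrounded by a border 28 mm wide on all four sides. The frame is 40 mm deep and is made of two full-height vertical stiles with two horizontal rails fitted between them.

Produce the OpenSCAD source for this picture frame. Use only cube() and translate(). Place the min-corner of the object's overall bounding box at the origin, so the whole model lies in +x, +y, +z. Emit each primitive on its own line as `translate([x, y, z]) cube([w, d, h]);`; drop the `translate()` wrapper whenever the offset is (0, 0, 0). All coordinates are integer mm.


cube([28, 40, 841]);
translate([458, 0, 0]) cube([28, 40, 841]);
translate([28, 0, 0]) cube([430, 40, 28]);
translate([28, 0, 813]) cube([430, 40, 28]);


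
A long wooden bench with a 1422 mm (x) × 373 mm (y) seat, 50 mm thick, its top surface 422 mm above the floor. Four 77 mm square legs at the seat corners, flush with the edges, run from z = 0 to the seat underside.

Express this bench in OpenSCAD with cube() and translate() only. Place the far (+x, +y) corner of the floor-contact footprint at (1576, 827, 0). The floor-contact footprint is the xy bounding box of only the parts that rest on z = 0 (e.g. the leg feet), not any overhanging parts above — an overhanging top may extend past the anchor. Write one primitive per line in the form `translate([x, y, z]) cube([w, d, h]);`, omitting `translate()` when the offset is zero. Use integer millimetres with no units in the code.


translate([154, 454, 372]) cube([1422, 373, 50]);
translate([154, 454, 0]) cube([77, 77, 372]);
translate([154, 750, 0]) cube([77, 77, 372]);
translate([1499, 454, 0]) cube([77, 77, 372]);
translate([1499, 750, 0]) cube([77, 77, 372]);


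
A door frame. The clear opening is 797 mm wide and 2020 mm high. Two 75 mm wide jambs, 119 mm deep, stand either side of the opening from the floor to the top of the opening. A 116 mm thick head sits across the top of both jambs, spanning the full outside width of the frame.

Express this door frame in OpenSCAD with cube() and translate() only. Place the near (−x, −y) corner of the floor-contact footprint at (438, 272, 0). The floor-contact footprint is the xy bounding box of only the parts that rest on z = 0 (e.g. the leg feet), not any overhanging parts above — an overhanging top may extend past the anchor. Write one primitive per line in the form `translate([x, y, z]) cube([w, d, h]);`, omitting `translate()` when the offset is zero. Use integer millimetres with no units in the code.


translate([438, 272, 0]) cube([75, 119, 2020]);
translate([1310, 272, 0]) cube([75, 119, 2020]);
translate([438, 272, 2020]) cube([947, 119, 116]);


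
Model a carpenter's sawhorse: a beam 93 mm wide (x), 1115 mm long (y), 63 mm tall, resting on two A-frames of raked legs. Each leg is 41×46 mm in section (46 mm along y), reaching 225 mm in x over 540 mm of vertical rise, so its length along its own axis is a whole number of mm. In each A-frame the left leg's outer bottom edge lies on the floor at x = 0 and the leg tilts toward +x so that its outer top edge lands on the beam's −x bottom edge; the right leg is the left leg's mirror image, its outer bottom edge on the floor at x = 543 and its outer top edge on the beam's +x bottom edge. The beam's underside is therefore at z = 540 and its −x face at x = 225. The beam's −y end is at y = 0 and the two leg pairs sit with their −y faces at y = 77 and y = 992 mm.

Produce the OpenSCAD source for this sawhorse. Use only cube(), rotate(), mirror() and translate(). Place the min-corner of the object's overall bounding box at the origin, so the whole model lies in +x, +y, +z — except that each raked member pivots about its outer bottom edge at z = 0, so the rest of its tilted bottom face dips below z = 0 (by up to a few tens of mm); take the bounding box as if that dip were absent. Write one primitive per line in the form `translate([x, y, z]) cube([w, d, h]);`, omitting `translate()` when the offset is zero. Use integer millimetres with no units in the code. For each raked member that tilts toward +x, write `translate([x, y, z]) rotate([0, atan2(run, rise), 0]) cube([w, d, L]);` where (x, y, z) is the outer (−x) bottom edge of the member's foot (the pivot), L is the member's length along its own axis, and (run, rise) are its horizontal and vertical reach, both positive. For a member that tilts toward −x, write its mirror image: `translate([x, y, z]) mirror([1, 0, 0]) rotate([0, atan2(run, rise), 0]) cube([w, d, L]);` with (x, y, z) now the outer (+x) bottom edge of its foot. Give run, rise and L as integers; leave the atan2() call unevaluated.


translate([225, 0, 540]) cube([93, 1115, 63]);
translate([0, 77, 0]) rotate([0, atan2(225, 540), 0]) cube([41, 46, 585]);
translate([543, 77, 0]) mirror([1, 0, 0]) rotate([0, atan2(225, 540), 0]) cube([41, 46, 585]);
translate([0, 992, 0]) rotate([0, atan2(225, 540), 0]) cube([41, 46, 585]);
translate([543, 992, 0]) mirror([1, 0, 0]) rotate([0, atan2(225, 540), 0]) cube([41, 46, 585]);
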